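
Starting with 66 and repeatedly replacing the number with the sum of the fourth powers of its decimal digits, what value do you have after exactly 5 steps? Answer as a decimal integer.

66 → 2592
2592 → 7218
7218 → 6514
6514 → 2178
2178 → 6514

6514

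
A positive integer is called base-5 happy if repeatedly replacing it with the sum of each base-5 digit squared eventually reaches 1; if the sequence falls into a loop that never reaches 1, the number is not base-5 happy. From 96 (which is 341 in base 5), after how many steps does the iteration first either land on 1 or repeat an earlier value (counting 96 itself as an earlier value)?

6

96 = (3,4,1)_5 → 3² + 4² + 1² = 9 + 16 + 1 = 26
26 = (1,0,1)_5 → 1² + 0² + 1² = 1 + 0 + 1 = 2
2 = (2)_5 → 2² = 4
4 = (4)_5 → 4² = 16
16 = (3,1)_5 → 3² + 1² = 9 + 1 = 10
10 = (2,0)_5 → 2² + 0² = 4 + 0 = 4  — 4 repeats.
That took 6 steps.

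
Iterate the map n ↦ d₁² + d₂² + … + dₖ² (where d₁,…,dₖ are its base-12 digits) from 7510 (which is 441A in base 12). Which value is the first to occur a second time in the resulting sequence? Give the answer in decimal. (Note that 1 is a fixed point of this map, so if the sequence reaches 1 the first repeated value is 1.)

104

7510 = (4,4,1,10)_12 → 133
133 = (11,1)_12 → 122
122 = (10,2)_12 → 104
104 = (8,8)_12 → 128
128 = (10,8)_12 → 164
164 = (1,1,8)_12 → 66
66 = (5,6)_12 → 61
61 = (5,1)_12 → 26
26 = (2,2)_12 → 8
8 = (8)_12 → 64
64 = (5,4)_12 → 41
41 = (3,5)_12 → 34
34 = (2,10)_12 → 104  — 104 already appeared earlier.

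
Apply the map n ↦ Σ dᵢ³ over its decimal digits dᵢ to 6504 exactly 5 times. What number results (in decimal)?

513

6504 → 6³ + 5³ + 0³ + 4³ = 216 + 125 + 0 + 64 = 405
405 → 4³ + 0³ + 5³ = 64 + 0 + 125 = 189
189 → 1³ + 8³ + 9³ = 1 + 512 + 729 = 1242
1242 → 1³ + 2³ + 4³ + 2³ = 1 + 8 + 64 + 8 = 81
81 → 8³ + 1³ = 512 + 1 = 513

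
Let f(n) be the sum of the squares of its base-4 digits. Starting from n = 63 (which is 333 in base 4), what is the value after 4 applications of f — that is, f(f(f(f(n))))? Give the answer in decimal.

63 = (3,3,3)_4 → 3² + 3² + 3² = 9 + 9 + 9 = 27
27 = (1,2,3)_4 → 1² + 2² + 3² = 1 + 4 + 9 = 14
14 = (3,2)_4 → 3² + 2² = 9 + 4 = 13
13 = (3,1)_4 → 3² + 1² = 9 + 1 = 10

10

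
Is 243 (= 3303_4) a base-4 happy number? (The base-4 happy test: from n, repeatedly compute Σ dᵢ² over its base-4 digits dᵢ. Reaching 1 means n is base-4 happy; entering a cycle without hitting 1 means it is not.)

base-4 happy

243 = (3,3,0,3)_4 → 3² + 3² + 0² + 3² = 9 + 9 + 0 + 9 = 27
27 = (1,2,3)_4 → 1² + 2² + 3² = 1 + 4 + 9 = 14
14 = (3,2)_4 → 3² + 2² = 9 + 4 = 13
13 = (3,1)_4 → 3² + 1² = 9 + 1 = 10
10 = (2,2)_4 → 2² + 2² = 4 + 4 = 8
8 = (2,0)_4 → 2² + 0² = 4 + 0 = 4
4 = (1,0)_4 → 1² + 0² = 1 + 0 = 1  — reached 1.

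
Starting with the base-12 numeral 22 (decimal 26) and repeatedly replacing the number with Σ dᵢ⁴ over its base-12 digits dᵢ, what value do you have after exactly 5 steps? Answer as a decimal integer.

26 = (2,2)_12 → 2⁴ + 2⁴ = 32
32 = (2,8)_12 → 2⁴ + 8⁴ = 4112
4112 = (2,4,6,8)_12 → 2⁴ + 4⁴ + 6⁴ + 8⁴ = 5664
5664 = (3,3,4,0)_12 → 3⁴ + 3⁴ + 4⁴ + 0⁴ = 418
418 = (2,10,10)_12 → 2⁴ + 10⁴ + 10⁴ = 20016

20016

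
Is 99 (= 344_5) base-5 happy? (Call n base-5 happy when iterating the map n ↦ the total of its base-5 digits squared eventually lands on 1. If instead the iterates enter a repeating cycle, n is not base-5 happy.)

99 = (3,4,4)_5 → 41
41 = (1,3,1)_5 → 11
11 = (2,1)_5 → 5
5 = (1,0)_5 → 1  — reached 1.

base-5 happy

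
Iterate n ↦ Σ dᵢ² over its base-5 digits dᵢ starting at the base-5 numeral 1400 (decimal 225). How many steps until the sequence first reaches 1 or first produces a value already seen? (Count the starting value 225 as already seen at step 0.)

225 = (1,4,0,0)_5 → 1² + 4² + 0² + 0² = 17
17 = (3,2)_5 → 3² + 2² = 13
13 = (2,3)_5 → 2² + 3² = 13  — 13 repeats.
That took 3 steps.

3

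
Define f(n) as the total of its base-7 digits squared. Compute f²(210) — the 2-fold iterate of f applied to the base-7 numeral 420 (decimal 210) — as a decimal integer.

40

210 = (4,2,0)_7 → 4² + 2² + 0² = 16 + 4 + 0 = 20
20 = (2,6)_7 → 2² + 6² = 4 + 36 = 40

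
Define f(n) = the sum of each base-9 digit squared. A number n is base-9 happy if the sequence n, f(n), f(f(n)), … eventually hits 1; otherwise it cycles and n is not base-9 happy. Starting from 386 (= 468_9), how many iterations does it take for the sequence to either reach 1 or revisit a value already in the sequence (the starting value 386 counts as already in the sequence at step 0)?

4

386 = (4,6,8)_9 → 4² + 6² + 8² = 16 + 36 + 64 = 116
116 = (1,3,8)_9 → 1² + 3² + 8² = 1 + 9 + 64 = 74
74 = (8,2)_9 → 8² + 2² = 64 + 4 = 68
68 = (7,5)_9 → 7² + 5² = 49 + 25 = 74  — 74 repeats.
That took 4 steps.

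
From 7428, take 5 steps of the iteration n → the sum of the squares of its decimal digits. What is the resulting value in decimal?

7428 → 7² + 4² + 2² + 8² = 133
133 → 1² + 3² + 3² = 19
19 → 1² + 9² = 82
82 → 8² + 2² = 68
68 → 6² + 8² = 100

100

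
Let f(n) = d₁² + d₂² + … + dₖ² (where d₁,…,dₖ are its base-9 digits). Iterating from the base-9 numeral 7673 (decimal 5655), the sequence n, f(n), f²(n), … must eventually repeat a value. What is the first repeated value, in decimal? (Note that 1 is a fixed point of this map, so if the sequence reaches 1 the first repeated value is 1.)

1

5655 = (7,6,7,3)_9 → 7² + 6² + 7² + 3² = 49 + 36 + 49 + 9 = 143
143 = (1,6,8)_9 → 1² + 6² + 8² = 1 + 36 + 64 = 101
101 = (1,2,2)_9 → 1² + 2² + 2² = 1 + 4 + 4 = 9
9 = (1,0)_9 → 1² + 0² = 1 + 0 = 1  — reached the fixed point 1.
1 → 1, so 1 is the first repeated value.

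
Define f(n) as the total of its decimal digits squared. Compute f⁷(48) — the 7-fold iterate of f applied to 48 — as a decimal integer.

145

48 → 4² + 8² = 80
80 → 8² + 0² = 64
64 → 6² + 4² = 52
52 → 5² + 2² = 29
29 → 2² + 9² = 85
85 → 8² + 5² = 89
89 → 8² + 9² = 145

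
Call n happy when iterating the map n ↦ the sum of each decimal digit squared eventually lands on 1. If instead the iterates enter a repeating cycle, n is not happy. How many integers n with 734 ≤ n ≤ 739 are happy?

734: 734 → 74 → 65 → 61 → 37 → 58 → 89 → 145 → 42 → 20 → 4 → 16 → 37  (repeats 37)
735: 735 → 83 → 73 → 58 → 89 → 145 → 42 → 20 → 4 → 16 → 37 → 58  (repeats 58)
736: 736 → 94 → 97 → 130 → 10 → 1  (reaches 1)
737: 737 → 107 → 50 → 25 → 29 → 85 → 89 → 145 → 42 → 20 → 4 → 16 → 37 → 58 → 89  (repeats 89)
738: 738 → 122 → 9 → 81 → 65 → 61 → 37 → 58 → 89 → 145 → 42 → 20 → 4 → 16 → 37  (repeats 37)
739: 739 → 139 → 91 → 82 → 68 → 100 → 1  (reaches 1)
happy: 736, 739

2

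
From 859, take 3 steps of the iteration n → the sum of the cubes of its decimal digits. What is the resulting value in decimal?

280

859 → 8³ + 5³ + 9³ = 1366
1366 → 1³ + 3³ + 6³ + 6³ = 460
460 → 4³ + 6³ + 0³ = 280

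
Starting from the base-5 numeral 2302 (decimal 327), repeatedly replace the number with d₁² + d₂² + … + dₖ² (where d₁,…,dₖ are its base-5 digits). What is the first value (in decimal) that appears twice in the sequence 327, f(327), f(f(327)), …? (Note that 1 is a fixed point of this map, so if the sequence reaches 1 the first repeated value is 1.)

13

327 = (2,3,0,2)_5 → 2² + 3² + 0² + 2² = 17
17 = (3,2)_5 → 3² + 2² = 13
13 = (2,3)_5 → 2² + 3² = 13  — 13 already appeared earlier.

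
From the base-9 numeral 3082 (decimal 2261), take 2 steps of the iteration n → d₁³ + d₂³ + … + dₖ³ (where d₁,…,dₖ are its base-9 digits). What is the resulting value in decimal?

775

2261 = (3,0,8,2)_9 → 3³ + 0³ + 8³ + 2³ = 547
547 = (6,6,7)_9 → 6³ + 6³ + 7³ = 775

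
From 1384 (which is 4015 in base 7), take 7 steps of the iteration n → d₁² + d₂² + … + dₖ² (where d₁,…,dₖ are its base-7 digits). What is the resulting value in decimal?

1384 = (4,0,1,5)_7 → 4² + 0² + 1² + 5² = 16 + 0 + 1 + 25 = 42
42 = (6,0)_7 → 6² + 0² = 36 + 0 = 36
36 = (5,1)_7 → 5² + 1² = 25 + 1 = 26
26 = (3,5)_7 → 3² + 5² = 9 + 25 = 34
34 = (4,6)_7 → 4² + 6² = 16 + 36 = 52
52 = (1,0,3)_7 → 1² + 0² + 3² = 1 + 0 + 9 = 10
10 = (1,3)_7 → 1² + 3² = 1 + 9 = 10

10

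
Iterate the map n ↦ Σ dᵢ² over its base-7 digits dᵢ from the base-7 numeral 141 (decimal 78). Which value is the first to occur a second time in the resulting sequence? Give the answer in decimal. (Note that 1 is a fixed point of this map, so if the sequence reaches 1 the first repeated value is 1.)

2

78 = (1,4,1)_7 → 1² + 4² + 1² = 18
18 = (2,4)_7 → 2² + 4² = 20
20 = (2,6)_7 → 2² + 6² = 40
40 = (5,5)_7 → 5² + 5² = 50
50 = (1,0,1)_7 → 1² + 0² + 1² = 2
2 = (2)_7 → 2² = 4
4 = (4)_7 → 4² = 16
16 = (2,2)_7 → 2² + 2² = 8
8 = (1,1)_7 → 1² + 1² = 2  — 2 already appeared earlier.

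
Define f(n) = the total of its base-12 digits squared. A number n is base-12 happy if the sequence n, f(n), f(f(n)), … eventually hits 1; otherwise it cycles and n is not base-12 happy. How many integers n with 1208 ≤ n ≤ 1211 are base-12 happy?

1208: 1208 → 144 → 1  — base-12 happy
1209: 1209 → 161 → 27 → 13 → 2 → 4 → 16 → 17 → 26 → 8 → 64 → 41 → 34 → 104 → 128 → 164 → 66 → 61 → 26  — not base-12 happy
1210: 1210 → 180 → 10 → 100 → 80 → 100  — not base-12 happy
1211: 1211 → 201 → 98 → 68 → 89 → 74 → 40 → 25 → 5 → 25  — not base-12 happy
base-12 happy: 1208

1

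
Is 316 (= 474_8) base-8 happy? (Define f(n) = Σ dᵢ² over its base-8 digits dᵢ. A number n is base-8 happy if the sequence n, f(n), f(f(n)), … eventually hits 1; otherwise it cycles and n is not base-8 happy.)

316 = (4,7,4)_8 → 4² + 7² + 4² = 16 + 49 + 16 = 81
81 = (1,2,1)_8 → 1² + 2² + 1² = 1 + 4 + 1 = 6
6 = (6)_8 → 6² = 36
36 = (4,4)_8 → 4² + 4² = 16 + 16 = 32
32 = (4,0)_8 → 4² + 0² = 16 + 0 = 16
16 = (2,0)_8 → 2² + 0² = 4 + 0 = 4
4 = (4)_8 → 4² = 16  — 16 already seen; the sequence cycles without reaching 1.

not base-8 happy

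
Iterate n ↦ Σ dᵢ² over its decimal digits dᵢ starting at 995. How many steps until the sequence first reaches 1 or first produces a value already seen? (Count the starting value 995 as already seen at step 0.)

995 → 9² + 9² + 5² = 81 + 81 + 25 = 187
187 → 1² + 8² + 7² = 1 + 64 + 49 = 114
114 → 1² + 1² + 4² = 1 + 1 + 16 = 18
18 → 1² + 8² = 1 + 64 = 65
65 → 6² + 5² = 36 + 25 = 61
61 → 6² + 1² = 36 + 1 = 37
37 → 3² + 7² = 9 + 49 = 58
58 → 5² + 8² = 25 + 64 = 89
89 → 8² + 9² = 64 + 81 = 145
145 → 1² + 4² + 5² = 1 + 16 + 25 = 42
42 → 4² + 2² = 16 + 4 = 20
20 → 2² + 0² = 4 + 0 = 4
4 → 4² = 16
16 → 1² + 6² = 1 + 36 = 37  — 37 repeats.
That took 14 steps.

14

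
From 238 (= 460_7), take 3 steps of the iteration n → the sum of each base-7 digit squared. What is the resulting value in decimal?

238 = (4,6,0)_7 → 4² + 6² + 0² = 16 + 36 + 0 = 52
52 = (1,0,3)_7 → 1² + 0² + 3² = 1 + 0 + 9 = 10
10 = (1,3)_7 → 1² + 3² = 1 + 9 = 10

10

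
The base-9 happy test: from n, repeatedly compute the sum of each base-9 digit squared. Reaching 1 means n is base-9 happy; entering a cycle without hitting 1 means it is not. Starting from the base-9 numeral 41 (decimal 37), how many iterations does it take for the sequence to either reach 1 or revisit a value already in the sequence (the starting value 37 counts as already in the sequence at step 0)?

37 = (4,1)_9 → 4² + 1² = 16 + 1 = 17
17 = (1,8)_9 → 1² + 8² = 1 + 64 = 65
65 = (7,2)_9 → 7² + 2² = 49 + 4 = 53
53 = (5,8)_9 → 5² + 8² = 25 + 64 = 89
89 = (1,0,8)_9 → 1² + 0² + 8² = 1 + 0 + 64 = 65  — 65 repeats.
That took 5 steps.

5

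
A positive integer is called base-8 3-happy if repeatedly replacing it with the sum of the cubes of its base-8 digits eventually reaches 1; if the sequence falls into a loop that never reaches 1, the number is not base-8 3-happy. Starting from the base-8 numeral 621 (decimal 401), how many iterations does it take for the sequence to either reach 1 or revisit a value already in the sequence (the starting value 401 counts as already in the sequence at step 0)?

401 = (6,2,1)_8 → 6³ + 2³ + 1³ = 216 + 8 + 1 = 225
225 = (3,4,1)_8 → 3³ + 4³ + 1³ = 27 + 64 + 1 = 92
92 = (1,3,4)_8 → 1³ + 3³ + 4³ = 1 + 27 + 64 = 92  — 92 repeats.
That took 3 steps.

3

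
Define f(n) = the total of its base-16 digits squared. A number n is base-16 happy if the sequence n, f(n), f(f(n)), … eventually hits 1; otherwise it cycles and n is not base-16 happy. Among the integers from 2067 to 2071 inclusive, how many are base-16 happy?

2067: 2067 → 74 → 116 → 65 → 17 → 2 → 4 → 16 → 1  — base-16 happy
2068: 2068 → 81 → 26 → 101 → 61 → 178 → 125 → 218 → 269 → 170 → 200 → 208 → 169 → 181 → 146 → 85 → 50 → 13 → 169  — not base-16 happy
2069: 2069 → 90 → 125 → 218 → 269 → 170 → 200 → 208 → 169 → 181 → 146 → 85 → 50 → 13 → 169  — not base-16 happy
2070: 2070 → 101 → 61 → 178 → 125 → 218 → 269 → 170 → 200 → 208 → 169 → 181 → 146 → 85 → 50 → 13 → 169  — not base-16 happy
2071: 2071 → 114 → 53 → 34 → 8 → 64 → 16 → 1  — base-16 happy
base-16 happy: 2067, 2071

2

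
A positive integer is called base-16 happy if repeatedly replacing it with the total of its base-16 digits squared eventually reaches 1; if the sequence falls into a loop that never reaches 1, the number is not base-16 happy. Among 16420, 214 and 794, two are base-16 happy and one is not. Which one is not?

214

16420: 16420 → 36 → 20 → 17 → 2 → 4 → 16 → 1  — reaches 1 (base-16 happy)
214: 214 → 205 → 313 → 91 → 146 → 85 → 50 → 13 → 169 → 181 → 146  — repeats 146 (not base-16 happy)
794: 794 → 110 → 232 → 260 → 17 → 2 → 4 → 16 → 1  — reaches 1 (base-16 happy)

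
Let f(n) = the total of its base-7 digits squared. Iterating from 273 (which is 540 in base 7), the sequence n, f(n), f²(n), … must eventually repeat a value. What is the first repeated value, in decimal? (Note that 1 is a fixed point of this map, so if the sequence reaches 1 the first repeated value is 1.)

273 = (5,4,0)_7 → 5² + 4² + 0² = 41
41 = (5,6)_7 → 5² + 6² = 61
61 = (1,1,5)_7 → 1² + 1² + 5² = 27
27 = (3,6)_7 → 3² + 6² = 45
45 = (6,3)_7 → 6² + 3² = 45  — 45 already appeared earlier.

45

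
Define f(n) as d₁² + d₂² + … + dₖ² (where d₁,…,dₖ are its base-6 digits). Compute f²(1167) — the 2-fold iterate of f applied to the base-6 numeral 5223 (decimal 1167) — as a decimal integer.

1167 = (5,2,2,3)_6 → 42
42 = (1,1,0)_6 → 2

2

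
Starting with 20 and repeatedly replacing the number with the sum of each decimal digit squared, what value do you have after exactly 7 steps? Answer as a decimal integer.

42

20 → 2² + 0² = 4 + 0 = 4
4 → 4² = 16
16 → 1² + 6² = 1 + 36 = 37
37 → 3² + 7² = 9 + 49 = 58
58 → 5² + 8² = 25 + 64 = 89
89 → 8² + 9² = 64 + 81 = 145
145 → 1² + 4² + 5² = 1 + 16 + 25 = 42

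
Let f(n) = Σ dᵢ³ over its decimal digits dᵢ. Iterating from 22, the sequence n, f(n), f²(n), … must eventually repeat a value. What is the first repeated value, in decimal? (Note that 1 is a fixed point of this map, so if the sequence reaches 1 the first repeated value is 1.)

217

22 → 2³ + 2³ = 16
16 → 1³ + 6³ = 217
217 → 2³ + 1³ + 7³ = 352
352 → 3³ + 5³ + 2³ = 160
160 → 1³ + 6³ + 0³ = 217  — 217 already appeared earlier.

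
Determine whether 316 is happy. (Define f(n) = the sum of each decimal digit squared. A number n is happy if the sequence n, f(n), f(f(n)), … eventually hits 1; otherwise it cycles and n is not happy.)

316 → 3² + 1² + 6² = 9 + 1 + 36 = 46
46 → 4² + 6² = 16 + 36 = 52
52 → 5² + 2² = 25 + 4 = 29
29 → 2² + 9² = 4 + 81 = 85
85 → 8² + 5² = 64 + 25 = 89
89 → 8² + 9² = 64 + 81 = 145
145 → 1² + 4² + 5² = 1 + 16 + 25 = 42
42 → 4² + 2² = 16 + 4 = 20
20 → 2² + 0² = 4 + 0 = 4
4 → 4² = 16
16 → 1² + 6² = 1 + 36 = 37
37 → 3² + 7² = 9 + 49 = 58
58 → 5² + 8² = 25 + 64 = 89  — 89 already seen; the sequence cycles without reaching 1.

not happy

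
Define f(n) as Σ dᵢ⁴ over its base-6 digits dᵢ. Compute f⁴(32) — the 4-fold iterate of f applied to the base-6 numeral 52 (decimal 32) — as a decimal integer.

32 = (5,2)_6 → 641
641 = (2,5,4,5)_6 → 1522
1522 = (1,1,0,1,4)_6 → 259
259 = (1,1,1,1)_6 → 4

4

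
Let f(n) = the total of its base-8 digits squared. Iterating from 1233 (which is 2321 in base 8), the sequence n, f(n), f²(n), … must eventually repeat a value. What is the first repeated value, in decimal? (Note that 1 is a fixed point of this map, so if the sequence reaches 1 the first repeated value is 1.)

1

1233 = (2,3,2,1)_8 → 2² + 3² + 2² + 1² = 18
18 = (2,2)_8 → 2² + 2² = 8
8 = (1,0)_8 → 1² + 0² = 1  — reached the fixed point 1.
1 → 1, so 1 is the first repeated value.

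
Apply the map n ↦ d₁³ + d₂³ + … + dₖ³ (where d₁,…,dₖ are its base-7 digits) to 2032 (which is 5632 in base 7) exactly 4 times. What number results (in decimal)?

2032 = (5,6,3,2)_7 → 5³ + 6³ + 3³ + 2³ = 125 + 216 + 27 + 8 = 376
376 = (1,0,4,5)_7 → 1³ + 0³ + 4³ + 5³ = 1 + 0 + 64 + 125 = 190
190 = (3,6,1)_7 → 3³ + 6³ + 1³ = 27 + 216 + 1 = 244
244 = (4,6,6)_7 → 4³ + 6³ + 6³ = 64 + 216 + 216 = 496

496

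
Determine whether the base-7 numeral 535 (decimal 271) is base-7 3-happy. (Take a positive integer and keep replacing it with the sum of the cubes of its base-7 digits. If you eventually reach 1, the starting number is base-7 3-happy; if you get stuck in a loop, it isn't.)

not base-7 3-happy

271 = (5,3,5)_7 → 5³ + 3³ + 5³ = 277
277 = (5,4,4)_7 → 5³ + 4³ + 4³ = 253
253 = (5,1,1)_7 → 5³ + 1³ + 1³ = 127
127 = (2,4,1)_7 → 2³ + 4³ + 1³ = 73
73 = (1,3,3)_7 → 1³ + 3³ + 3³ = 55
55 = (1,0,6)_7 → 1³ + 0³ + 6³ = 217
217 = (4,3,0)_7 → 4³ + 3³ + 0³ = 91
91 = (1,6,0)_7 → 1³ + 6³ + 0³ = 217  — 217 already seen; the sequence cycles without reaching 1.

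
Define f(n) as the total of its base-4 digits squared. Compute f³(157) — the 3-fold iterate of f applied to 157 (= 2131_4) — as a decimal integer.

5

157 = (2,1,3,1)_4 → 15
15 = (3,3)_4 → 18
18 = (1,0,2)_4 → 5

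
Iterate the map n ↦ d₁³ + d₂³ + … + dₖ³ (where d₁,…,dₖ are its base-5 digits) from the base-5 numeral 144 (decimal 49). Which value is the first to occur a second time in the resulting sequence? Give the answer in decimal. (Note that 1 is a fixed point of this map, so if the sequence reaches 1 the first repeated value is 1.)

65

49 = (1,4,4)_5 → 1³ + 4³ + 4³ = 1 + 64 + 64 = 129
129 = (1,0,0,4)_5 → 1³ + 0³ + 0³ + 4³ = 1 + 0 + 0 + 64 = 65
65 = (2,3,0)_5 → 2³ + 3³ + 0³ = 8 + 27 + 0 = 35
35 = (1,2,0)_5 → 1³ + 2³ + 0³ = 1 + 8 + 0 = 9
9 = (1,4)_5 → 1³ + 4³ = 1 + 64 = 65  — 65 already appeared earlier.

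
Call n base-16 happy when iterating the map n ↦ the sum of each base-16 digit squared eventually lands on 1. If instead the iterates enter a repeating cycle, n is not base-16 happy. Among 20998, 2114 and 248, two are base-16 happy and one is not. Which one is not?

2114

20998: 20998 → 65 → 17 → 2 → 4 → 16 → 1  — reaches 1 (base-16 happy)
2114: 2114 → 84 → 41 → 85 → 50 → 13 → 169 → 181 → 146 → 85  — repeats 85 (not base-16 happy)
248: 248 → 289 → 6 → 36 → 20 → 17 → 2 → 4 → 16 → 1  — reaches 1 (base-16 happy)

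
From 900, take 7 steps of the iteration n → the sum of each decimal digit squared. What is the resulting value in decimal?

900 → 9² + 0² + 0² = 81
81 → 8² + 1² = 65
65 → 6² + 5² = 61
61 → 6² + 1² = 37
37 → 3² + 7² = 58
58 → 5² + 8² = 89
89 → 8² + 9² = 145

145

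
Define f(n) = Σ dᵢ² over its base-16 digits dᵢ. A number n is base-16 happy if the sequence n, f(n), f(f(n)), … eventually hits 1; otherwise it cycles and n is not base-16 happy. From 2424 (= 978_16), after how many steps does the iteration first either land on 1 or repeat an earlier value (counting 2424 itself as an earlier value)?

15

2424 = (9,7,8)_16 → 9² + 7² + 8² = 194
194 = (12,2)_16 → 12² + 2² = 148
148 = (9,4)_16 → 9² + 4² = 97
97 = (6,1)_16 → 6² + 1² = 37
37 = (2,5)_16 → 2² + 5² = 29
29 = (1,13)_16 → 1² + 13² = 170
170 = (10,10)_16 → 10² + 10² = 200
200 = (12,8)_16 → 12² + 8² = 208
208 = (13,0)_16 → 13² + 0² = 169
169 = (10,9)_16 → 10² + 9² = 181
181 = (11,5)_16 → 11² + 5² = 146
146 = (9,2)_16 → 9² + 2² = 85
85 = (5,5)_16 → 5² + 5² = 50
50 = (3,2)_16 → 3² + 2² = 13
13 = (13)_16 → 13² = 169  — 169 repeats.
That took 15 steps.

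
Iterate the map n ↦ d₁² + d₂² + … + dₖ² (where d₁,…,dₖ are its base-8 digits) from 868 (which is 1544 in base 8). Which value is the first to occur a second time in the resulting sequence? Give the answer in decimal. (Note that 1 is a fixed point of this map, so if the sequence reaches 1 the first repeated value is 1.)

868 = (1,5,4,4)_8 → 1² + 5² + 4² + 4² = 1 + 25 + 16 + 16 = 58
58 = (7,2)_8 → 7² + 2² = 49 + 4 = 53
53 = (6,5)_8 → 6² + 5² = 36 + 25 = 61
61 = (7,5)_8 → 7² + 5² = 49 + 25 = 74
74 = (1,1,2)_8 → 1² + 1² + 2² = 1 + 1 + 4 = 6
6 = (6)_8 → 6² = 36
36 = (4,4)_8 → 4² + 4² = 16 + 16 = 32
32 = (4,0)_8 → 4² + 0² = 16 + 0 = 16
16 = (2,0)_8 → 2² + 0² = 4 + 0 = 4
4 = (4)_8 → 4² = 16  — 16 already appeared earlier.

16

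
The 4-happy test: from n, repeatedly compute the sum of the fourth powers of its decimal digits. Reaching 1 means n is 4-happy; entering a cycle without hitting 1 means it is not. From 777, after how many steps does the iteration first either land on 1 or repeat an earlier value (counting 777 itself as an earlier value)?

11

777 → 7203
7203 → 2498
2498 → 10929
10929 → 13139
13139 → 6725
6725 → 4338
4338 → 4514
4514 → 1138
1138 → 4179
4179 → 9219
9219 → 13139  — 13139 repeats.
That took 11 steps.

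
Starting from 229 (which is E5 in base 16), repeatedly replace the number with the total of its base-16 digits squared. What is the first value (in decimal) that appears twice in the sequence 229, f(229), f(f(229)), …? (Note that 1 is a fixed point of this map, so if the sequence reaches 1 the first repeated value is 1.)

169

229 = (14,5)_16 → 14² + 5² = 221
221 = (13,13)_16 → 13² + 13² = 338
338 = (1,5,2)_16 → 1² + 5² + 2² = 30
30 = (1,14)_16 → 1² + 14² = 197
197 = (12,5)_16 → 12² + 5² = 169
169 = (10,9)_16 → 10² + 9² = 181
181 = (11,5)_16 → 11² + 5² = 146
146 = (9,2)_16 → 9² + 2² = 85
85 = (5,5)_16 → 5² + 5² = 50
50 = (3,2)_16 → 3² + 2² = 13
13 = (13)_16 → 13² = 169  — 169 already appeared earlier.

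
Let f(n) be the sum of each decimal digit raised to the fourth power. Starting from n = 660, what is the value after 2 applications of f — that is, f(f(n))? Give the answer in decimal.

7218

660 → 6⁴ + 6⁴ + 0⁴ = 2592
2592 → 2⁴ + 5⁴ + 9⁴ + 2⁴ = 7218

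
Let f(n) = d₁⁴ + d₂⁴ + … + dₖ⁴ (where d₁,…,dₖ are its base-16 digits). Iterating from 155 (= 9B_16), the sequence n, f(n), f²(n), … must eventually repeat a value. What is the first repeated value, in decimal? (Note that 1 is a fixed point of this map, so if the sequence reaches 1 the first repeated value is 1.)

50707

155 = (9,11)_16 → 9⁴ + 11⁴ = 21202
21202 = (5,2,13,2)_16 → 5⁴ + 2⁴ + 13⁴ + 2⁴ = 29218
29218 = (7,2,2,2)_16 → 7⁴ + 2⁴ + 2⁴ + 2⁴ = 2449
2449 = (9,9,1)_16 → 9⁴ + 9⁴ + 1⁴ = 13123
13123 = (3,3,4,3)_16 → 3⁴ + 3⁴ + 4⁴ + 3⁴ = 499
499 = (1,15,3)_16 → 1⁴ + 15⁴ + 3⁴ = 50707
50707 = (12,6,1,3)_16 → 12⁴ + 6⁴ + 1⁴ + 3⁴ = 22114
22114 = (5,6,6,2)_16 → 5⁴ + 6⁴ + 6⁴ + 2⁴ = 3233
3233 = (12,10,1)_16 → 12⁴ + 10⁴ + 1⁴ = 30737
30737 = (7,8,1,1)_16 → 7⁴ + 8⁴ + 1⁴ + 1⁴ = 6499
6499 = (1,9,6,3)_16 → 1⁴ + 9⁴ + 6⁴ + 3⁴ = 7939
7939 = (1,15,0,3)_16 → 1⁴ + 15⁴ + 0⁴ + 3⁴ = 50707  — 50707 already appeared earlier.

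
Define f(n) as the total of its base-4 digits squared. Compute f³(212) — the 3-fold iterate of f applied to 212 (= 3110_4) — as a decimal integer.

10

212 = (3,1,1,0)_4 → 3² + 1² + 1² + 0² = 11
11 = (2,3)_4 → 2² + 3² = 13
13 = (3,1)_4 → 3² + 1² = 10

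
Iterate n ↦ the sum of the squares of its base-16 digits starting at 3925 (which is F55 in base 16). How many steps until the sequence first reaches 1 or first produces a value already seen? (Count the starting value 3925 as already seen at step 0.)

9

3925 = (15,5,5)_16 → 15² + 5² + 5² = 225 + 25 + 25 = 275
275 = (1,1,3)_16 → 1² + 1² + 3² = 1 + 1 + 9 = 11
11 = (11)_16 → 11² = 121
121 = (7,9)_16 → 7² + 9² = 49 + 81 = 130
130 = (8,2)_16 → 8² + 2² = 64 + 4 = 68
68 = (4,4)_16 → 4² + 4² = 16 + 16 = 32
32 = (2,0)_16 → 2² + 0² = 4 + 0 = 4
4 = (4)_16 → 4² = 16
16 = (1,0)_16 → 1² + 0² = 1 + 0 = 1  — reached 1.
That took 9 steps.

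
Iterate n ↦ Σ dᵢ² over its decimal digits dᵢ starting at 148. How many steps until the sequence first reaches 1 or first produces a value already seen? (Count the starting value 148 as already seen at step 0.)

12

148 → 1² + 4² + 8² = 1 + 16 + 64 = 81
81 → 8² + 1² = 64 + 1 = 65
65 → 6² + 5² = 36 + 25 = 61
61 → 6² + 1² = 36 + 1 = 37
37 → 3² + 7² = 9 + 49 = 58
58 → 5² + 8² = 25 + 64 = 89
89 → 8² + 9² = 64 + 81 = 145
145 → 1² + 4² + 5² = 1 + 16 + 25 = 42
42 → 4² + 2² = 16 + 4 = 20
20 → 2² + 0² = 4 + 0 = 4
4 → 4² = 16
16 → 1² + 6² = 1 + 36 = 37  — 37 repeats.
That took 12 steps.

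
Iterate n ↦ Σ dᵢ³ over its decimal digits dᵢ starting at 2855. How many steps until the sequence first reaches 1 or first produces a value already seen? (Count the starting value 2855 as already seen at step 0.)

9

2855 → 2³ + 8³ + 5³ + 5³ = 770
770 → 7³ + 7³ + 0³ = 686
686 → 6³ + 8³ + 6³ = 944
944 → 9³ + 4³ + 4³ = 857
857 → 8³ + 5³ + 7³ = 980
980 → 9³ + 8³ + 0³ = 1241
1241 → 1³ + 2³ + 4³ + 1³ = 74
74 → 7³ + 4³ = 407
407 → 4³ + 0³ + 7³ = 407  — 407 repeats.
That took 9 steps.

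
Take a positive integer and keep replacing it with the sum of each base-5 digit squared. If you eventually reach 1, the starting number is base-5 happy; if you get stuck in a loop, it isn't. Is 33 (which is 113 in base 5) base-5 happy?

33 = (1,1,3)_5 → 1² + 1² + 3² = 1 + 1 + 9 = 11
11 = (2,1)_5 → 2² + 1² = 4 + 1 = 5
5 = (1,0)_5 → 1² + 0² = 1 + 0 = 1  — reached 1.

base-5 happy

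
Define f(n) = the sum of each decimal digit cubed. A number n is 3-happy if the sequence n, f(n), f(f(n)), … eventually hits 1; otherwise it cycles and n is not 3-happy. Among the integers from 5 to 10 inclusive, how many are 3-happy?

5: 5 → 125 → 134 → 92 → 737 → 713 → 371 → 371  — not 3-happy
6: 6 → 216 → 225 → 141 → 66 → 432 → 99 → 1458 → 702 → 351 → 153 → 153  — not 3-happy
7: 7 → 343 → 118 → 514 → 190 → 730 → 370 → 370  — not 3-happy
8: 8 → 512 → 134 → 92 → 737 → 713 → 371 → 371  — not 3-happy
9: 9 → 729 → 1080 → 513 → 153 → 153  — not 3-happy
10: 10 → 1  — 3-happy
3-happy: 10

1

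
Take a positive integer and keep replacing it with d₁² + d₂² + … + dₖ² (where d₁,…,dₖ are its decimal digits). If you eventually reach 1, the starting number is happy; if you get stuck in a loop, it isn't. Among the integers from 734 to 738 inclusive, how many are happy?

734: 734 → 74 → 65 → 61 → 37 → 58 → 89 → 145 → 42 → 20 → 4 → 16 → 37  — not happy
735: 735 → 83 → 73 → 58 → 89 → 145 → 42 → 20 → 4 → 16 → 37 → 58  — not happy
736: 736 → 94 → 97 → 130 → 10 → 1  — happy
737: 737 → 107 → 50 → 25 → 29 → 85 → 89 → 145 → 42 → 20 → 4 → 16 → 37 → 58 → 89  — not happy
738: 738 → 122 → 9 → 81 → 65 → 61 → 37 → 58 → 89 → 145 → 42 → 20 → 4 → 16 → 37  — not happy
happy: 736

1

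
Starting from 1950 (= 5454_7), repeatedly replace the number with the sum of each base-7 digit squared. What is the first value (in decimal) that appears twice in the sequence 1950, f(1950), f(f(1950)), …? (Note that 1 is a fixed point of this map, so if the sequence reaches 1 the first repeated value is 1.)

10

1950 = (5,4,5,4)_7 → 5² + 4² + 5² + 4² = 82
82 = (1,4,5)_7 → 1² + 4² + 5² = 42
42 = (6,0)_7 → 6² + 0² = 36
36 = (5,1)_7 → 5² + 1² = 26
26 = (3,5)_7 → 3² + 5² = 34
34 = (4,6)_7 → 4² + 6² = 52
52 = (1,0,3)_7 → 1² + 0² + 3² = 10
10 = (1,3)_7 → 1² + 3² = 10  — 10 already appeared earlier.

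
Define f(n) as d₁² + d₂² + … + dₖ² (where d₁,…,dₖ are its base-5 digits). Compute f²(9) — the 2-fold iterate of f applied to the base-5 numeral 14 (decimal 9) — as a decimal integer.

13

9 = (1,4)_5 → 1² + 4² = 17
17 = (3,2)_5 → 3² + 2² = 13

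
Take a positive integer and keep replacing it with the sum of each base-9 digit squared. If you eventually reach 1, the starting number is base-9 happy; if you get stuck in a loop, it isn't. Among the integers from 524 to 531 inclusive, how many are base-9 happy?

524: 524 → 56 → 40 → 32 → 34 → 58 → 52 → 74 → 68 → 74  — not base-9 happy
525: 525 → 61 → 85 → 17 → 65 → 53 → 89 → 65  — not base-9 happy
526: 526 → 68 → 74 → 68  — not base-9 happy
527: 527 → 77 → 89 → 65 → 53 → 89  — not base-9 happy
528: 528 → 88 → 50 → 50  — not base-9 happy
529: 529 → 101 → 9 → 1  — base-9 happy
530: 530 → 116 → 74 → 68 → 74  — not base-9 happy
531: 531 → 61 → 85 → 17 → 65 → 53 → 89 → 65  — not base-9 happy
base-9 happy: 529

1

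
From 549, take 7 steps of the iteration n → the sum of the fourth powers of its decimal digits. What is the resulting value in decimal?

549 → 5⁴ + 4⁴ + 9⁴ = 7442
7442 → 7⁴ + 4⁴ + 4⁴ + 2⁴ = 2929
2929 → 2⁴ + 9⁴ + 2⁴ + 9⁴ = 13154
13154 → 1⁴ + 3⁴ + 1⁴ + 5⁴ + 4⁴ = 964
964 → 9⁴ + 6⁴ + 4⁴ = 8113
8113 → 8⁴ + 1⁴ + 1⁴ + 3⁴ = 4179
4179 → 4⁴ + 1⁴ + 7⁴ + 9⁴ = 9219

9219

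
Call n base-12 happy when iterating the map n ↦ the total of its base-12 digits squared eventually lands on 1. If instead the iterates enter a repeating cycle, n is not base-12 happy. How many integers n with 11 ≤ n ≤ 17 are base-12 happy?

11: 11 → 121 → 101 → 89 → 74 → 40 → 25 → 5 → 25  — not base-12 happy
12: 12 → 1  — base-12 happy
13: 13 → 2 → 4 → 16 → 17 → 26 → 8 → 64 → 41 → 34 → 104 → 128 → 164 → 66 → 61 → 26  — not base-12 happy
14: 14 → 5 → 25 → 5  — not base-12 happy
15: 15 → 10 → 100 → 80 → 100  — not base-12 happy
16: 16 → 17 → 26 → 8 → 64 → 41 → 34 → 104 → 128 → 164 → 66 → 61 → 26  — not base-12 happy
17: 17 → 26 → 8 → 64 → 41 → 34 → 104 → 128 → 164 → 66 → 61 → 26  — not base-12 happy
base-12 happy: 12

1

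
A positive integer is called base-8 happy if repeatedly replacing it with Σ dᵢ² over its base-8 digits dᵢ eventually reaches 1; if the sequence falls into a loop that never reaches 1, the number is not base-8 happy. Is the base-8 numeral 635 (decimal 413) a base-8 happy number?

not base-8 happy

413 = (6,3,5)_8 → 70
70 = (1,0,6)_8 → 37
37 = (4,5)_8 → 41
41 = (5,1)_8 → 26
26 = (3,2)_8 → 13
13 = (1,5)_8 → 26  — 26 already seen; the sequence cycles without reaching 1.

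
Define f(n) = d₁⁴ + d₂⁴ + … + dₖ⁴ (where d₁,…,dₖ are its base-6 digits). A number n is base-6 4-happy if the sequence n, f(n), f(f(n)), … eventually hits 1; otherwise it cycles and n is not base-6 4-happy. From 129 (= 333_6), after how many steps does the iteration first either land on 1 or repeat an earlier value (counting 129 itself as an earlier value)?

129 = (3,3,3)_6 → 243
243 = (1,0,4,3)_6 → 338
338 = (1,3,2,2)_6 → 114
114 = (3,1,0)_6 → 82
82 = (2,1,4)_6 → 273
273 = (1,1,3,3)_6 → 164
164 = (4,3,2)_6 → 353
353 = (1,3,4,5)_6 → 963
963 = (4,2,4,3)_6 → 609
609 = (2,4,5,3)_6 → 978
978 = (4,3,1,0)_6 → 338  — 338 repeats.
That took 11 steps.

11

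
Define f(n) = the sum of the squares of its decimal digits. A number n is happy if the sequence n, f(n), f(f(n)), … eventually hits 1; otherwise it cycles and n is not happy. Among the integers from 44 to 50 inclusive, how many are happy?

2

44: 44 → 32 → 13 → 10 → 1  — happy
45: 45 → 41 → 17 → 50 → 25 → 29 → 85 → 89 → 145 → 42 → 20 → 4 → 16 → 37 → 58 → 89  — not happy
46: 46 → 52 → 29 → 85 → 89 → 145 → 42 → 20 → 4 → 16 → 37 → 58 → 89  — not happy
47: 47 → 65 → 61 → 37 → 58 → 89 → 145 → 42 → 20 → 4 → 16 → 37  — not happy
48: 48 → 80 → 64 → 52 → 29 → 85 → 89 → 145 → 42 → 20 → 4 → 16 → 37 → 58 → 89  — not happy
49: 49 → 97 → 130 → 10 → 1  — happy
50: 50 → 25 → 29 → 85 → 89 → 145 → 42 → 20 → 4 → 16 → 37 → 58 → 89  — not happy
happy: 44, 49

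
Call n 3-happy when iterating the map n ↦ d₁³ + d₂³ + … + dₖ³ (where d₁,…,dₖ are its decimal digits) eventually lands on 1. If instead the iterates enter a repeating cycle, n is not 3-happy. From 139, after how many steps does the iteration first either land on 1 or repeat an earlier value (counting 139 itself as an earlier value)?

7

139 → 1³ + 3³ + 9³ = 1 + 27 + 729 = 757
757 → 7³ + 5³ + 7³ = 343 + 125 + 343 = 811
811 → 8³ + 1³ + 1³ = 512 + 1 + 1 = 514
514 → 5³ + 1³ + 4³ = 125 + 1 + 64 = 190
190 → 1³ + 9³ + 0³ = 1 + 729 + 0 = 730
730 → 7³ + 3³ + 0³ = 343 + 27 + 0 = 370
370 → 3³ + 7³ + 0³ = 27 + 343 + 0 = 370  — 370 repeats.
That took 7 steps.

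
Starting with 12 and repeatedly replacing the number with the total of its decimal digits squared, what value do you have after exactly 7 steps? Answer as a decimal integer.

12 → 5
5 → 25
25 → 29
29 → 85
85 → 89
89 → 145
145 → 42

42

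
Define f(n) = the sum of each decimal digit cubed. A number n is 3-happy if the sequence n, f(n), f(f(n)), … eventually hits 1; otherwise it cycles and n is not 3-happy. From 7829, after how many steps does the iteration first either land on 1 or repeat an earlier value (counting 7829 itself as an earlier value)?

7829 → 1592
1592 → 863
863 → 755
755 → 593
593 → 881
881 → 1025
1025 → 134
134 → 92
92 → 737
737 → 713
713 → 371
371 → 371  — 371 repeats.
That took 12 steps.

12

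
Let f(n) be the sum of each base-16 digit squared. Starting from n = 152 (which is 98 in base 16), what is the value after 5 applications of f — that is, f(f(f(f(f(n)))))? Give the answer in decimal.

152 = (9,8)_16 → 9² + 8² = 81 + 64 = 145
145 = (9,1)_16 → 9² + 1² = 81 + 1 = 82
82 = (5,2)_16 → 5² + 2² = 25 + 4 = 29
29 = (1,13)_16 → 1² + 13² = 1 + 169 = 170
170 = (10,10)_16 → 10² + 10² = 100 + 100 = 200

200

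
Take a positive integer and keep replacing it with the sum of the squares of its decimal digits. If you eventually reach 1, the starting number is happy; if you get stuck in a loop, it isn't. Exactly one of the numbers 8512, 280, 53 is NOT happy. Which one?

8512: 8512 → 94 → 97 → 130 → 10 → 1  — reaches 1 (happy)
280: 280 → 68 → 100 → 1  — reaches 1 (happy)
53: 53 → 34 → 25 → 29 → 85 → 89 → 145 → 42 → 20 → 4 → 16 → 37 → 58 → 89  — repeats 89 (not happy)

53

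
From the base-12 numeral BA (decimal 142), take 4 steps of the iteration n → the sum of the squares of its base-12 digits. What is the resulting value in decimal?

29

142 = (11,10)_12 → 11² + 10² = 221
221 = (1,6,5)_12 → 1² + 6² + 5² = 62
62 = (5,2)_12 → 5² + 2² = 29
29 = (2,5)_12 → 2² + 5² = 29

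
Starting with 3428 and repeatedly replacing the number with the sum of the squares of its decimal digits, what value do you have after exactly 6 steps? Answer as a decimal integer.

37

3428 → 3² + 4² + 2² + 8² = 93
93 → 9² + 3² = 90
90 → 9² + 0² = 81
81 → 8² + 1² = 65
65 → 6² + 5² = 61
61 → 6² + 1² = 37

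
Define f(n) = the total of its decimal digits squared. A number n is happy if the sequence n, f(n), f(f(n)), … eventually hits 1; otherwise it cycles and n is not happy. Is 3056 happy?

3056 → 70
70 → 49
49 → 97
97 → 130
130 → 10
10 → 1  — reached 1.

happy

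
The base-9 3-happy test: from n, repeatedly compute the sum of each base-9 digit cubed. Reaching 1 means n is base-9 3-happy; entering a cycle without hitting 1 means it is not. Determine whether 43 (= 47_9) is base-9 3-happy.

not base-9 3-happy

43 = (4,7)_9 → 407
407 = (5,0,2)_9 → 133
133 = (1,5,7)_9 → 469
469 = (5,7,1)_9 → 469  — 469 already seen; the sequence cycles without reaching 1.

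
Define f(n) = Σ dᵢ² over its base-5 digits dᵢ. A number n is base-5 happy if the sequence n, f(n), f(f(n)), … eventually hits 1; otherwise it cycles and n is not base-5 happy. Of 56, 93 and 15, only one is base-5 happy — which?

93

56: 56 → 6 → 2 → 4 → 16 → 10 → 4  — repeats 4 (not base-5 happy)
93: 93 → 27 → 5 → 1  — reaches 1 (base-5 happy)
15: 15 → 9 → 17 → 13 → 13  — repeats 13 (not base-5 happy)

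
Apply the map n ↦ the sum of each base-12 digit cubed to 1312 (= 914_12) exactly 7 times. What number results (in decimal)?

1312 = (9,1,4)_12 → 9³ + 1³ + 4³ = 794
794 = (5,6,2)_12 → 5³ + 6³ + 2³ = 349
349 = (2,5,1)_12 → 2³ + 5³ + 1³ = 134
134 = (11,2)_12 → 11³ + 2³ = 1339
1339 = (9,3,7)_12 → 9³ + 3³ + 7³ = 1099
1099 = (7,7,7)_12 → 7³ + 7³ + 7³ = 1029
1029 = (7,1,9)_12 → 7³ + 1³ + 9³ = 1073

1073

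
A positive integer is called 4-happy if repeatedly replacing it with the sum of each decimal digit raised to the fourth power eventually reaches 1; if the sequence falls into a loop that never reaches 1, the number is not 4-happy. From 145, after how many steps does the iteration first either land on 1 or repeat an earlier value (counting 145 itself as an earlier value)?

3

145 → 882
882 → 8208
8208 → 8208  — 8208 repeats.
That took 3 steps.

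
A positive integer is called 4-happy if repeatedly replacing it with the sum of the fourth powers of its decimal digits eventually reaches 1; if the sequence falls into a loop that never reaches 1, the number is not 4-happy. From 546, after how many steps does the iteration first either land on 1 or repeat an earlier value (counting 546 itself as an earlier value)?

12

546 → 2177
2177 → 4819
4819 → 10914
10914 → 6819
6819 → 11954
11954 → 7444
7444 → 3169
3169 → 7939
7939 → 15604
15604 → 2178
2178 → 6514
6514 → 2178  — 2178 repeats.
That took 12 steps.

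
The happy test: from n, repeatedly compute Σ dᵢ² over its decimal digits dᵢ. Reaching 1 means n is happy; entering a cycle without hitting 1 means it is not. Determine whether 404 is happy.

404 → 4² + 0² + 4² = 32
32 → 3² + 2² = 13
13 → 1² + 3² = 10
10 → 1² + 0² = 1  — reached 1.

happy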